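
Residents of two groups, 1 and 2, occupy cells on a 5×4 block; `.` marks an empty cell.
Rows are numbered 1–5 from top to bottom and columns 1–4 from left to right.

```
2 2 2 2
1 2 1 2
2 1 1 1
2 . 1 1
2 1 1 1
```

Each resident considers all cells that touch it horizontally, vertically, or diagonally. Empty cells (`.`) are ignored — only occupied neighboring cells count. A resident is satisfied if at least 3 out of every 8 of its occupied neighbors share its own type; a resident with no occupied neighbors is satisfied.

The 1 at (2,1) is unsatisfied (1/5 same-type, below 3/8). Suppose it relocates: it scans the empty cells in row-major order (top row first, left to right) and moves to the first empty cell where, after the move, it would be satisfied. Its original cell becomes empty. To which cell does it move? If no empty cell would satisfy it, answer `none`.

Vacating (2,1). Empty cells in order:
  (4,2): 5/8 same-type → satisfied — stop here.

(4,2)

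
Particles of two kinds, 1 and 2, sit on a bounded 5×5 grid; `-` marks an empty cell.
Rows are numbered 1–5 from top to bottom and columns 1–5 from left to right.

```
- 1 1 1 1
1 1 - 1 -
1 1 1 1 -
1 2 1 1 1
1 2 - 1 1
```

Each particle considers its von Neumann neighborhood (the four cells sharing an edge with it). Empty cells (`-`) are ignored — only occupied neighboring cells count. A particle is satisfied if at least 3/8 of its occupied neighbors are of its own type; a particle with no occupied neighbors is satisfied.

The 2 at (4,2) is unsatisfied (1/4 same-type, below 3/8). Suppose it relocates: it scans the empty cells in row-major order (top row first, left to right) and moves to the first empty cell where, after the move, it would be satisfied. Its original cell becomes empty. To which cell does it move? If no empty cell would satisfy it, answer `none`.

none

Vacating (4,2). Empty cells in order:
  (1,1): 0/2 same-type → still unsatisfied.
  (2,3): 0/4 same-type → still unsatisfied.
  (2,5): 0/2 same-type → still unsatisfied.
  (3,5): 0/2 same-type → still unsatisfied.
  (5,3): 1/3 same-type → still unsatisfied.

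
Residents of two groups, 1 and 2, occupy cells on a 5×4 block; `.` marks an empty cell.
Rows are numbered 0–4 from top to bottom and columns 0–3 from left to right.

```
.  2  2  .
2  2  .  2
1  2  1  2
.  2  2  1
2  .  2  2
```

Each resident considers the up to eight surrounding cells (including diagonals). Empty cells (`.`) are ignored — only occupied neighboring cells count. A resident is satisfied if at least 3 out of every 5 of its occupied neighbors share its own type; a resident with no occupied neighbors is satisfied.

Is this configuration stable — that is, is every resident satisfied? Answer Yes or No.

Row 0: (0,1)2 3/3 ok · (0,2)2 3/3 ok
Row 1: (1,0)2 3/4 ok · (1,1)2 4/6 ok · (1,3)2 2/3 ok
Row 2: (2,0)1 0/4 unhappy · (2,1)2 4/6 ok · (2,2)1 1/7 unhappy · (2,3)2 2/4 unhappy
Row 3: (3,1)2 4/6 ok · (3,2)2 5/7 ok · (3,3)1 1/5 unhappy
Row 4: (4,0)2 1/1 ok · (4,2)2 3/4 ok · (4,3)2 2/3 ok
For instance (2,0) has only 0/4 same-type neighbors, below 3/5.

No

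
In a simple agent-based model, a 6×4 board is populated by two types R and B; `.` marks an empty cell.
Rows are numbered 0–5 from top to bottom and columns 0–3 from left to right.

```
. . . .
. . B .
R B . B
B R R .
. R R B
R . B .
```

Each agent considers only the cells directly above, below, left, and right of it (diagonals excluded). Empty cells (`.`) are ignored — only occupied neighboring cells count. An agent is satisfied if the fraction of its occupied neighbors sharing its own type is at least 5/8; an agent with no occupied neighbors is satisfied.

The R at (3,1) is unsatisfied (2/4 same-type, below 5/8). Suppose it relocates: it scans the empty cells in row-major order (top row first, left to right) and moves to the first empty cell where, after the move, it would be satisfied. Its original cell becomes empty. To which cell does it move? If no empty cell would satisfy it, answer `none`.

(0,0)

Vacating (3,1). Empty cells in order:
  (0,0): 0/0 same-type → satisfied — stop here.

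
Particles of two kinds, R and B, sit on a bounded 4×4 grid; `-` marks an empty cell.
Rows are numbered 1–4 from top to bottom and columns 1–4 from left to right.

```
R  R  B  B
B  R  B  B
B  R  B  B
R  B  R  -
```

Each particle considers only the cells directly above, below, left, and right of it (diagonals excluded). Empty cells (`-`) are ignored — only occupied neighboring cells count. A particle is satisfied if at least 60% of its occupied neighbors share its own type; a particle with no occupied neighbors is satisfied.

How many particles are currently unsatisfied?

9

(1,1)R 1/2 not
(1,2)R 2/3 satisfied
(1,3)B 2/3 satisfied
(1,4)B 2/2 satisfied
(2,1)B 1/3 not
(2,2)R 2/4 not
(2,3)B 3/4 satisfied
(2,4)B 3/3 satisfied
(3,1)B 1/3 not
(3,2)R 1/4 not
(3,3)B 2/4 not
(3,4)B 2/2 satisfied
(4,1)R 0/2 not
(4,2)B 0/3 not
(4,3)R 0/2 not
Unsatisfied: (1,1), (2,1), (2,2), (3,1), (3,2), (3,3), (4,1), (4,2), (4,3) — 9 in total.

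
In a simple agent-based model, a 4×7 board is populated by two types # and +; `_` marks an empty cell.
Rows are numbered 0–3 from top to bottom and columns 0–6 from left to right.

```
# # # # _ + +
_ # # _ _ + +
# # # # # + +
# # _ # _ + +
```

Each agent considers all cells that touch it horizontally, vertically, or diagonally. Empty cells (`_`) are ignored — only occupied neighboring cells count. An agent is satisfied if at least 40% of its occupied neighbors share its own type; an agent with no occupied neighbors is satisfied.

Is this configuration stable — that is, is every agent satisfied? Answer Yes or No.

Row 0: (0,0)# 2/2 satisfied · (0,1)# 4/4 satisfied · (0,2)# 4/4 satisfied · (0,3)# 2/2 satisfied · (0,5)+ 3/3 satisfied · (0,6)+ 3/3 satisfied
Row 1: (1,1)# 7/7 satisfied · (1,2)# 7/7 satisfied · (1,5)+ 5/6 satisfied · (1,6)+ 5/5 satisfied
Row 2: (2,0)# 4/4 satisfied · (2,1)# 6/6 satisfied · (2,2)# 6/6 satisfied · (2,3)# 4/4 satisfied · (2,4)# 2/5 satisfied · (2,5)+ 5/6 satisfied · (2,6)+ 5/5 satisfied
Row 3: (3,0)# 3/3 satisfied · (3,1)# 4/4 satisfied · (3,3)# 3/3 satisfied · (3,5)+ 3/4 satisfied · (3,6)+ 3/3 satisfied
All meet the threshold, so the configuration is stable.

Yes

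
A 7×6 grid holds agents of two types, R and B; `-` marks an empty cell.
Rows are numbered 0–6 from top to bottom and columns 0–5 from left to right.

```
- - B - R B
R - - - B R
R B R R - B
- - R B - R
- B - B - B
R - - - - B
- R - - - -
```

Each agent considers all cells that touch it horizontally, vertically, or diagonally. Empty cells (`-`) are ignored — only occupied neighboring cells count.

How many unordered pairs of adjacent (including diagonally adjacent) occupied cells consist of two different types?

18

Scan each occupied cell's neighbors to the right and below (and the two forward diagonals) so each pair is counted once.
Row 0: R(0,4)–B(0,5)≠ R(0,4)–B(1,4)≠ R(0,4)–R(1,5)= B(0,5)–R(1,5)≠ B(0,5)–B(1,4)=  → 3/5 unlike.
Row 1: R(1,0)–R(2,0)= R(1,0)–B(2,1)≠ B(1,4)–R(1,5)≠ B(1,4)–B(2,5)= B(1,4)–R(2,3)≠ R(1,5)–B(2,5)≠  → 4/6 unlike.
Row 2: R(2,0)–B(2,1)≠ B(2,1)–R(2,2)≠ B(2,1)–R(3,2)≠ R(2,2)–R(2,3)= R(2,2)–R(3,2)= R(2,2)–B(3,3)≠ R(2,3)–B(3,3)≠ R(2,3)–R(3,2)= B(2,5)–R(3,5)≠  → 6/9 unlike.
Row 3: R(3,2)–B(3,3)≠ R(3,2)–B(4,3)≠ R(3,2)–B(4,1)≠ B(3,3)–B(4,3)= R(3,5)–B(4,5)≠  → 4/5 unlike.
Row 4: B(4,1)–R(5,0)≠ B(4,5)–B(5,5)=  → 1/2 unlike.
Row 5: R(5,0)–R(6,1)=  → 0/1 unlike.
Total adjacent occupied pairs: 28; unlike-type pairs: 18.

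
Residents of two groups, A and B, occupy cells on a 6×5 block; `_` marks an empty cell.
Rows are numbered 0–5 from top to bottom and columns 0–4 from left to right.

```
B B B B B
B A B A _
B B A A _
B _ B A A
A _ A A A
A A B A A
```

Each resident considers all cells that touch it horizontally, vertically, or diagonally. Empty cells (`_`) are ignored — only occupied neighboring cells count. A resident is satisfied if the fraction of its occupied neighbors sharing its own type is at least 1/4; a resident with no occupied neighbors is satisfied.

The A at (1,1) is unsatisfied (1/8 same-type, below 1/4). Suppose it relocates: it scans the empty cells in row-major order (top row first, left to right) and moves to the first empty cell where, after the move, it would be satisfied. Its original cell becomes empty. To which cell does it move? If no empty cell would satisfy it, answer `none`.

(1,4)

Vacating (1,1). Empty cells in order:
  (1,4): 2/4 same-type → satisfied — stop here.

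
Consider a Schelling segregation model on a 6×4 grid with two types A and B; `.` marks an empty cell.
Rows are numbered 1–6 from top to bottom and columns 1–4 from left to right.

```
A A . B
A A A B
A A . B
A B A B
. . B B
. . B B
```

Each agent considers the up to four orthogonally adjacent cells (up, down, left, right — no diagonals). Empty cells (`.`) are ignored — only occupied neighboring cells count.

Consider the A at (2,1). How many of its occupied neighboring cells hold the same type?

3

Occupied neighbors of (2,1): (1,1)=A, (3,1)=A, (2,2)=A.
Same type (A): 3 of 3.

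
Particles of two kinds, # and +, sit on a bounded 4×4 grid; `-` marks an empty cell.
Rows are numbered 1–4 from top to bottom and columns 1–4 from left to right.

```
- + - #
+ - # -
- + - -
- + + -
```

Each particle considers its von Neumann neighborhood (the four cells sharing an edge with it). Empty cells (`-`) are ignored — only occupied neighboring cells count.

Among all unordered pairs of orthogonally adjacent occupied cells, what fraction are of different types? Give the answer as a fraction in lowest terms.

0/1

Scan each occupied cell's neighbors to the right and below so each pair is counted once.
From row 3: 0 unlike of 1 pairs (running 0/1).
From row 4: 0 unlike of 1 pairs (running 0/2).
Total adjacent occupied pairs: 2; unlike-type pairs: 0.
0/2 reduces to 0/1.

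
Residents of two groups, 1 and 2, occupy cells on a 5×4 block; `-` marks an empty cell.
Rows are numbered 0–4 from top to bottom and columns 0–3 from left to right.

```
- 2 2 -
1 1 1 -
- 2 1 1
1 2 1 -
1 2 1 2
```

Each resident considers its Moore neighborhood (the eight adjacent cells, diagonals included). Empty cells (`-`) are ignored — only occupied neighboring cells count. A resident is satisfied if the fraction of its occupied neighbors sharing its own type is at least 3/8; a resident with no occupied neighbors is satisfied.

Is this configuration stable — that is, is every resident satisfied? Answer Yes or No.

Row 0: (0,1)2 1/4 not · (0,2)2 1/3 not
Row 1: (1,0)1 1/3 not · (1,1)1 3/6 satisfied · (1,2)1 3/6 satisfied
Row 2: (2,1)2 1/7 not · (2,2)1 4/6 satisfied · (2,3)1 3/3 satisfied
Row 3: (3,0)1 1/4 not · (3,1)2 2/7 not · (3,2)1 3/7 satisfied
Row 4: (4,0)1 1/3 not · (4,1)2 1/5 not · (4,2)1 1/4 not · (4,3)2 0/2 not
For instance (0,1) has only 1/4 same-type neighbors, below 3/8.

No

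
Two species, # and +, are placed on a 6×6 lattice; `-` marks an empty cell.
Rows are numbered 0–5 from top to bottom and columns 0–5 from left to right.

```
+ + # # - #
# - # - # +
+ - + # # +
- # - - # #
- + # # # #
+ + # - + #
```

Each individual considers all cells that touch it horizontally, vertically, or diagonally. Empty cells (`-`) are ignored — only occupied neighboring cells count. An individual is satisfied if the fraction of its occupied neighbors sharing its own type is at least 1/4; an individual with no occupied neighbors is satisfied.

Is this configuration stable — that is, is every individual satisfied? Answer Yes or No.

No

Row 0: (0,0)+ 1/2 ✓ · (0,1)+ 1/4 ✓ · (0,2)# 2/3 ✓ · (0,3)# 3/3 ✓ · (0,5)# 1/2 ✓
Row 1: (1,0)# 0/3 ✗ · (1,2)# 3/5 ✓ · (1,4)# 4/6 ✓ · (1,5)+ 1/4 ✓
Row 2: (2,0)+ 0/2 ✗ · (2,2)+ 0/3 ✗ · (2,3)# 4/5 ✓ · (2,4)# 4/6 ✓ · (2,5)+ 1/5 ✗
Row 3: (3,1)# 1/4 ✓ · (3,4)# 6/7 ✓ · (3,5)# 4/5 ✓
Row 4: (4,1)+ 2/5 ✓ · (4,2)# 3/5 ✓ · (4,3)# 4/5 ✓ · (4,4)# 5/6 ✓ · (4,5)# 4/5 ✓
Row 5: (5,0)+ 2/2 ✓ · (5,1)+ 2/4 ✓ · (5,2)# 2/4 ✓ · (5,4)+ 0/4 ✗ · (5,5)# 2/3 ✓
For instance (1,0) has only 0/3 same-type neighbors, below 1/4.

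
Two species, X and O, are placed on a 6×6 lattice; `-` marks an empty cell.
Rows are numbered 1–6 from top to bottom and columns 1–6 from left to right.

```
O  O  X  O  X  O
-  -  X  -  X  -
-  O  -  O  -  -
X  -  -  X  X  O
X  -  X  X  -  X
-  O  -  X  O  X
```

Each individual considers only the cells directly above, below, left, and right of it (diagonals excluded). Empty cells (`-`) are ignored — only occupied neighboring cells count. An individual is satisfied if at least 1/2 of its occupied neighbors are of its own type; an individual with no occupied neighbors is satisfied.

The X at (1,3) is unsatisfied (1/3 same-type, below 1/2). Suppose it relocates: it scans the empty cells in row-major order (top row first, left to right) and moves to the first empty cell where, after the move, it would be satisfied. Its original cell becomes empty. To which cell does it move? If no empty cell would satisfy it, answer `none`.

(2,4)

Vacating (1,3). Empty cells in order:
  (2,1): 0/1 same-type → still unsatisfied.
  (2,2): 1/3 same-type → still unsatisfied.
  (2,4): 2/4 same-type → satisfied — stop here.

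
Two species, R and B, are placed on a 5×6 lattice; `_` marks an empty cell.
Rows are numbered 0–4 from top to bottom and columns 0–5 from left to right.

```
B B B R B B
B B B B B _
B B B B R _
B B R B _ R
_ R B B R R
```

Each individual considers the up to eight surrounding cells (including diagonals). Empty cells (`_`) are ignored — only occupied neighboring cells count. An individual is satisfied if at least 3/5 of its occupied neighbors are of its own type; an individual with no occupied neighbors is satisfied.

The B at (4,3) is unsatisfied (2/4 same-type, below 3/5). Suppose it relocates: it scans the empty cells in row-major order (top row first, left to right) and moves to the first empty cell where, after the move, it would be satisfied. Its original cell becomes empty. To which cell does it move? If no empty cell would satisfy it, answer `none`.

Vacating (4,3). Empty cells in order:
  (1,5): 3/4 same-type → satisfied — stop here.

(1,5)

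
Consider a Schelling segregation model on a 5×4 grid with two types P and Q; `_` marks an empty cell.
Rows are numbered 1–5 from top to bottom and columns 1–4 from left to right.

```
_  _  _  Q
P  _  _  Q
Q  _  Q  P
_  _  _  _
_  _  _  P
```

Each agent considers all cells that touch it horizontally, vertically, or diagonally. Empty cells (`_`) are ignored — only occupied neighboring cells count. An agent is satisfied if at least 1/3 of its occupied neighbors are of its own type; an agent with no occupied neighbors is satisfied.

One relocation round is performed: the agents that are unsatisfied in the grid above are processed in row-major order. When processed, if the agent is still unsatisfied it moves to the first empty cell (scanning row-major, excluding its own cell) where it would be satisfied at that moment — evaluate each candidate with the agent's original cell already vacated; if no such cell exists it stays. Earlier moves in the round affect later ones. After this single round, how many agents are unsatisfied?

Initially unsatisfied (in order): (2,1), (3,1), (3,4).
  (2,1) → (1,1).
  (3,1): now satisfied by earlier moves; stays.
  (3,4) → (1,2).
Resulting grid:
P P _ Q
_ _ _ Q
Q _ Q _
_ _ _ _
_ _ _ P
All satisfied now.

0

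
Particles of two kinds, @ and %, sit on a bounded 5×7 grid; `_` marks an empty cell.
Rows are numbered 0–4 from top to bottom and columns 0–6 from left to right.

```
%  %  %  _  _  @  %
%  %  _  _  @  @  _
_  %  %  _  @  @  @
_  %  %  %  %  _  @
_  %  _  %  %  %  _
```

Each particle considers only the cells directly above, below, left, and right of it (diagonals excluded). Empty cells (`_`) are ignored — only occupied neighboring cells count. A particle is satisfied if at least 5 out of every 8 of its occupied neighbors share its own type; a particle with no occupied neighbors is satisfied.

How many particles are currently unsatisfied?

Row 0: (0,0)% 2/2 ok · (0,1)% 3/3 ok · (0,2)% 1/1 ok · (0,5)@ 1/2 unhappy · (0,6)% 0/1 unhappy
Row 1: (1,0)% 2/2 ok · (1,1)% 3/3 ok · (1,4)@ 2/2 ok · (1,5)@ 3/3 ok
Row 2: (2,1)% 3/3 ok · (2,2)% 2/2 ok · (2,4)@ 2/3 ok · (2,5)@ 3/3 ok · (2,6)@ 2/2 ok
Row 3: (3,1)% 3/3 ok · (3,2)% 3/3 ok · (3,3)% 3/3 ok · (3,4)% 2/3 ok · (3,6)@ 1/1 ok
Row 4: (4,1)% 1/1 ok · (4,3)% 2/2 ok · (4,4)% 3/3 ok · (4,5)% 1/1 ok
Unsatisfied: (0,5), (0,6) — 2 in total.

2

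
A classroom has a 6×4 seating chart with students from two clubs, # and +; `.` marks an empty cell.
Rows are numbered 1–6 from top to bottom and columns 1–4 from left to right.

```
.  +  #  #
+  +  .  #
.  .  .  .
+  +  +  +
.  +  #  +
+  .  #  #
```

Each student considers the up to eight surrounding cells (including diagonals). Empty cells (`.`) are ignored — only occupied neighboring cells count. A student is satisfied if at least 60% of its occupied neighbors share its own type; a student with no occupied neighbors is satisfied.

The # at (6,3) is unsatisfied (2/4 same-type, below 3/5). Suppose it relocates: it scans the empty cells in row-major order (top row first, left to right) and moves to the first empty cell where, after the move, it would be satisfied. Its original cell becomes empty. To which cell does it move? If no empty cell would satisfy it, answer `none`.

(2,3)

Vacating (6,3). Empty cells in order:
  (1,1): 0/3 same-type → still unsatisfied.
  (2,3): 3/5 same-type → satisfied — stop here.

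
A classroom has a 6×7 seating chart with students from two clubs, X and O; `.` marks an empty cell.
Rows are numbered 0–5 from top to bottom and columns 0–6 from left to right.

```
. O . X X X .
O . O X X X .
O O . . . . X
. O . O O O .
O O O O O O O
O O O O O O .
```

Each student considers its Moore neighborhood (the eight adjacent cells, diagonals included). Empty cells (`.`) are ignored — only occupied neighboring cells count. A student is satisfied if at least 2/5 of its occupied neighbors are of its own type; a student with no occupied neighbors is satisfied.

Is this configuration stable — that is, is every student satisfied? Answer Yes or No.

Yes

(0,1)O 2/2 satisfied
(0,3)X 3/4 satisfied
(0,4)X 5/5 satisfied
(0,5)X 3/3 satisfied
(1,0)O 3/3 satisfied
(1,2)O 2/4 satisfied
(1,3)X 3/4 satisfied
(1,4)X 5/5 satisfied
(1,5)X 4/4 satisfied
(2,0)O 3/3 satisfied
(2,1)O 4/4 satisfied
(2,6)X 1/2 satisfied
(3,1)O 5/5 satisfied
(3,3)O 4/4 satisfied
(3,4)O 5/5 satisfied
(3,5)O 4/5 satisfied
(4,0)O 4/4 satisfied
(4,1)O 6/6 satisfied
(4,2)O 7/7 satisfied
(4,3)O 7/7 satisfied
(4,4)O 8/8 satisfied
(4,5)O 6/6 satisfied
(4,6)O 3/3 satisfied
(5,0)O 3/3 satisfied
(5,1)O 5/5 satisfied
(5,2)O 5/5 satisfied
(5,3)O 5/5 satisfied
(5,4)O 5/5 satisfied
(5,5)O 4/4 satisfied
All meet the threshold, so the configuration is stable.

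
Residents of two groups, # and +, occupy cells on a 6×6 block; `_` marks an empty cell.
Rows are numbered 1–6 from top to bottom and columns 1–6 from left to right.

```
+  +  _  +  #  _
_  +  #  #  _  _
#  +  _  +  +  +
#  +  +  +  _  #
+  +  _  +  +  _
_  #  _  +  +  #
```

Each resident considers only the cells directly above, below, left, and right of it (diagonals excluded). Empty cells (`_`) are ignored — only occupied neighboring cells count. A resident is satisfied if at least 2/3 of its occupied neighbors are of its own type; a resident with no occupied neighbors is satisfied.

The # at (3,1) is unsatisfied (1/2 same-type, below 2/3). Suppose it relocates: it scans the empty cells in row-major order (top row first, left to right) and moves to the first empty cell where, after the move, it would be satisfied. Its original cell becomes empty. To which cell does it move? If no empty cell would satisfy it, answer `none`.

(1,6)

Vacating (3,1). Empty cells in order:
  (1,3): 1/3 same-type → still unsatisfied.
  (1,6): 1/1 same-type → satisfied — stop here.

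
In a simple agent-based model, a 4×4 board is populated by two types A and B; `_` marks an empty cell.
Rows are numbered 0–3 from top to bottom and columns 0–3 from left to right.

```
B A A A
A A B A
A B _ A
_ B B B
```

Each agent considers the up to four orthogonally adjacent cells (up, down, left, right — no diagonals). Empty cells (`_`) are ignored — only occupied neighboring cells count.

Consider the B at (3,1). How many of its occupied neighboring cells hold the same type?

Occupied neighbors of (3,1): (2,1)=B, (3,2)=B.
Same type (B): 2 of 2.

2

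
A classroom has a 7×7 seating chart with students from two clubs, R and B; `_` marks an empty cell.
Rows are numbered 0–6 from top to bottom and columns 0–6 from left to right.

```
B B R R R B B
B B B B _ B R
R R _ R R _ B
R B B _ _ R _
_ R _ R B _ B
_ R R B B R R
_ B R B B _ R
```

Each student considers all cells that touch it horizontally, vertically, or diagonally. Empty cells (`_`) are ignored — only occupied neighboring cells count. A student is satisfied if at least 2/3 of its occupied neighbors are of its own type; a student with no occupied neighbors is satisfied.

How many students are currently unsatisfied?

(0,0)B 3/3 ok
(0,1)B 4/5 ok
(0,2)R 1/5 unhappy
(0,3)R 2/4 unhappy
(0,4)R 1/4 unhappy
(0,5)B 2/4 unhappy
(0,6)B 2/3 ok
(1,0)B 3/5 unhappy
(1,1)B 4/7 unhappy
(1,2)B 3/7 unhappy
(1,3)B 1/6 unhappy
(1,5)B 3/6 unhappy
(1,6)R 0/4 unhappy
(2,0)R 2/5 unhappy
(2,1)R 2/7 unhappy
(2,3)R 1/4 unhappy
(2,4)R 2/4 unhappy
(2,6)B 1/3 unhappy
(3,0)R 3/4 ok
(3,1)B 1/5 unhappy
(3,2)B 1/5 unhappy
(3,5)R 1/4 unhappy
(4,1)R 3/5 unhappy
(4,3)R 1/5 unhappy
(4,4)B 2/5 unhappy
(4,6)B 0/3 unhappy
(5,1)R 3/4 ok
(5,2)R 4/7 unhappy
(5,3)B 4/7 unhappy
(5,4)B 4/6 ok
(5,5)R 2/6 unhappy
(5,6)R 2/3 ok
(6,1)B 0/3 unhappy
(6,2)R 2/5 unhappy
(6,3)B 3/5 unhappy
(6,4)B 3/4 ok
(6,6)R 2/2 ok
Unsatisfied: (0,2), (0,3), (0,4), (0,5), (1,0), (1,1), (1,2), (1,3), (1,5), (1,6), (2,0), (2,1), (2,3), (2,4), (2,6), (3,1), (3,2), (3,5), (4,1), (4,3), (4,4), (4,6), (5,2), (5,3), (5,5), (6,1), (6,2), (6,3) — 28 in total.

28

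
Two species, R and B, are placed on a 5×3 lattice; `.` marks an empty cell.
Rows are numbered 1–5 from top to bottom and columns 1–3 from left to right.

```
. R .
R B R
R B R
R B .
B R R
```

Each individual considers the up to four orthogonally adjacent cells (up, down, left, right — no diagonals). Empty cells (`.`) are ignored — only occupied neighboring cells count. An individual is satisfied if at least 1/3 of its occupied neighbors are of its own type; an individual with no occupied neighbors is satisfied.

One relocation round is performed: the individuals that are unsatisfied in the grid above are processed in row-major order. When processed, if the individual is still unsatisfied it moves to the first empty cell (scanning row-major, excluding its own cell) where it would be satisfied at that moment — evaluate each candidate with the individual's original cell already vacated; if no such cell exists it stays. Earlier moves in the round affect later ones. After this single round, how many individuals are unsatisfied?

0

Initially unsatisfied (in order): (1,2), (2,2), (5,1).
  (1,2) → (1,1).
  (2,2): now satisfied by earlier moves; stays.
  (5,1) → (1,2).
Resulting grid:
R B .
R B R
R B R
R B .
. R R
All satisfied now.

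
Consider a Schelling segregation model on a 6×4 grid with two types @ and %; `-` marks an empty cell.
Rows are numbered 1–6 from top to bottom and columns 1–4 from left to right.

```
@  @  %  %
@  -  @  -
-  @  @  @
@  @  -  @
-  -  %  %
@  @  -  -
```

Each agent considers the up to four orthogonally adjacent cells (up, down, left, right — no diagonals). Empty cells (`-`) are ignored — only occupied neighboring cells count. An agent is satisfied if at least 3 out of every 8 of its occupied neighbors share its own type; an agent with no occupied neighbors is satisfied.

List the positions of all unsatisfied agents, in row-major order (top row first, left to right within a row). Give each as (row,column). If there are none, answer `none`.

(1,3)

Row 1: (1,1)@ 2/2 ✓ · (1,2)@ 1/2 ✓ · (1,3)% 1/3 ✗ · (1,4)% 1/1 ✓
Row 2: (2,1)@ 1/1 ✓ · (2,3)@ 1/2 ✓
Row 3: (3,2)@ 2/2 ✓ · (3,3)@ 3/3 ✓ · (3,4)@ 2/2 ✓
Row 4: (4,1)@ 1/1 ✓ · (4,2)@ 2/2 ✓ · (4,4)@ 1/2 ✓
Row 5: (5,3)% 1/1 ✓ · (5,4)% 1/2 ✓
Row 6: (6,1)@ 1/1 ✓ · (6,2)@ 1/1 ✓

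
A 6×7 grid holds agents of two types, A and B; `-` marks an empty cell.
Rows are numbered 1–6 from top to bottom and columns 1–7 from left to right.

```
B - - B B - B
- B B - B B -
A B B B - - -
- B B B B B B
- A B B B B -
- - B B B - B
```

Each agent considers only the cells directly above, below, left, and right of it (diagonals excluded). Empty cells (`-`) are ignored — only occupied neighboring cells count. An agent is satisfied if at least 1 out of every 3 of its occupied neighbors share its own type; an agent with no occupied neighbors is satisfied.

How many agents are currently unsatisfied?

Row 1: (1,1)B 0/0 ✓ · (1,4)B 1/1 ✓ · (1,5)B 2/2 ✓ · (1,7)B 0/0 ✓
Row 2: (2,2)B 2/2 ✓ · (2,3)B 2/2 ✓ · (2,5)B 2/2 ✓ · (2,6)B 1/1 ✓
Row 3: (3,1)A 0/1 ✗ · (3,2)B 3/4 ✓ · (3,3)B 4/4 ✓ · (3,4)B 2/2 ✓
Row 4: (4,2)B 2/3 ✓ · (4,3)B 4/4 ✓ · (4,4)B 4/4 ✓ · (4,5)B 3/3 ✓ · (4,6)B 3/3 ✓ · (4,7)B 1/1 ✓
Row 5: (5,2)A 0/2 ✗ · (5,3)B 3/4 ✓ · (5,4)B 4/4 ✓ · (5,5)B 4/4 ✓ · (5,6)B 2/2 ✓
Row 6: (6,3)B 2/2 ✓ · (6,4)B 3/3 ✓ · (6,5)B 2/2 ✓ · (6,7)B 0/0 ✓
Unsatisfied: (3,1), (5,2) — 2 in total.

2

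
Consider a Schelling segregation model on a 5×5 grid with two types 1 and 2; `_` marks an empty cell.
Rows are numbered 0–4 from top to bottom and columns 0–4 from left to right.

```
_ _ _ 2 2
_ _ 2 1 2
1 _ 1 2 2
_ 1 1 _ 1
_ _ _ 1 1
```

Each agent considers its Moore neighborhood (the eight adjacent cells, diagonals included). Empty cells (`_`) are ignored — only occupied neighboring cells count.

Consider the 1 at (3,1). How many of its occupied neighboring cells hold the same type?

3

Occupied neighbors of (3,1): (2,0)=1, (2,2)=1, (3,2)=1.
Same type (1): 3 of 3.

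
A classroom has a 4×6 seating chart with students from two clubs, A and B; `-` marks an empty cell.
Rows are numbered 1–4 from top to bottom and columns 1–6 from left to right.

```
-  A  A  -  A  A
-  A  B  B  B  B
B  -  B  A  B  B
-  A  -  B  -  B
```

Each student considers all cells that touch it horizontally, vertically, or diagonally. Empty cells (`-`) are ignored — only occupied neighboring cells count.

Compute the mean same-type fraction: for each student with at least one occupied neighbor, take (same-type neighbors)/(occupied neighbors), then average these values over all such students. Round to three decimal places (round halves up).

0.485

(1,2)A 2/3
(1,3)A 2/4
(1,5)A 1/4
(1,6)A 1/3
(2,2)A 2/5
(2,3)B 2/6
(2,4)B 4/7
(2,5)B 4/7
(2,6)B 3/5
(3,1)B 0/2
(3,3)B 3/6
(3,4)A 0/6
(3,5)B 6/7
(3,6)B 4/4
(4,2)A 0/2
(4,4)B 2/3
(4,6)B 2/2
Sum over 17 students: 2/3 + 2/4 + 1/4 + 1/3 + 2/5 + 2/6 + 4/7 + 4/7 + 3/5 + 0/2 + 3/6 + 0/6 + 6/7 + 4/4 + 0/2 + 2/3 + 2/2 = 33/4; mean = 33/4 ÷ 17 = 33/68 = 0.485294… → 0.485.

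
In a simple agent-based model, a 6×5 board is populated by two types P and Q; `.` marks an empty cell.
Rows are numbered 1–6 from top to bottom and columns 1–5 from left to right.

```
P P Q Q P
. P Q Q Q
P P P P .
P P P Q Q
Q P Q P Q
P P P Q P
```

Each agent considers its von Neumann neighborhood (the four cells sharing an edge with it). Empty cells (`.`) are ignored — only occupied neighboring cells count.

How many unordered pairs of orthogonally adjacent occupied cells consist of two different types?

Scan each occupied cell's neighbors to the right and below so each pair is counted once.
Row 1: P(1,1)–P(1,2)= P(1,2)–Q(1,3)≠ P(1,2)–P(2,2)= Q(1,3)–Q(1,4)= Q(1,3)–Q(2,3)= Q(1,4)–P(1,5)≠ Q(1,4)–Q(2,4)= P(1,5)–Q(2,5)≠  → 3/8 unlike.
Row 2: P(2,2)–Q(2,3)≠ P(2,2)–P(3,2)= Q(2,3)–Q(2,4)= Q(2,3)–P(3,3)≠ Q(2,4)–Q(2,5)= Q(2,4)–P(3,4)≠  → 3/6 unlike.
Row 3: P(3,1)–P(3,2)= P(3,1)–P(4,1)= P(3,2)–P(3,3)= P(3,2)–P(4,2)= P(3,3)–P(3,4)= P(3,3)–P(4,3)= P(3,4)–Q(4,4)≠  → 1/7 unlike.
Row 4: P(4,1)–P(4,2)= P(4,1)–Q(5,1)≠ P(4,2)–P(4,3)= P(4,2)–P(5,2)= P(4,3)–Q(4,4)≠ P(4,3)–Q(5,3)≠ Q(4,4)–Q(4,5)= Q(4,4)–P(5,4)≠ Q(4,5)–Q(5,5)=  → 4/9 unlike.
Row 5: Q(5,1)–P(5,2)≠ Q(5,1)–P(6,1)≠ P(5,2)–Q(5,3)≠ P(5,2)–P(6,2)= Q(5,3)–P(5,4)≠ Q(5,3)–P(6,3)≠ P(5,4)–Q(5,5)≠ P(5,4)–Q(6,4)≠ Q(5,5)–P(6,5)≠  → 8/9 unlike.
Row 6: P(6,1)–P(6,2)= P(6,2)–P(6,3)= P(6,3)–Q(6,4)≠ Q(6,4)–P(6,5)≠  → 2/4 unlike.
Total adjacent occupied pairs: 43; unlike-type pairs: 21.

21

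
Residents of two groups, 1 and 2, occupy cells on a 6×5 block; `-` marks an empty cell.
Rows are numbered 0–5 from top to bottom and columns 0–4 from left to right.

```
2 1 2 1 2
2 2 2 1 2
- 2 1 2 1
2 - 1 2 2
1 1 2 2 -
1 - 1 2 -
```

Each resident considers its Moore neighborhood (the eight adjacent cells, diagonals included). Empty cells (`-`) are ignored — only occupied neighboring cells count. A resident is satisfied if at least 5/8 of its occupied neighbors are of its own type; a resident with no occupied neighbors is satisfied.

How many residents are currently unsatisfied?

Row 0: (0,0)2 2/3 satisfied · (0,1)1 0/5 not · (0,2)2 2/5 not · (0,3)1 1/5 not · (0,4)2 1/3 not
Row 1: (1,0)2 3/4 satisfied · (1,1)2 5/7 satisfied · (1,2)2 4/8 not · (1,3)1 3/8 not · (1,4)2 2/5 not
Row 2: (2,1)2 4/6 satisfied · (2,2)1 2/7 not · (2,3)2 4/8 not · (2,4)1 1/5 not
Row 3: (3,0)2 1/3 not · (3,2)1 2/7 not · (3,3)2 4/7 not · (3,4)2 3/4 satisfied
Row 4: (4,0)1 2/3 satisfied · (4,1)1 4/6 satisfied · (4,2)2 3/6 not · (4,3)2 4/6 satisfied
Row 5: (5,0)1 2/2 satisfied · (5,2)1 1/4 not · (5,3)2 2/3 satisfied
Unsatisfied: (0,1), (0,2), (0,3), (0,4), (1,2), (1,3), (1,4), (2,2), (2,3), (2,4), (3,0), (3,2), (3,3), (4,2), (5,2) — 15 in total.

15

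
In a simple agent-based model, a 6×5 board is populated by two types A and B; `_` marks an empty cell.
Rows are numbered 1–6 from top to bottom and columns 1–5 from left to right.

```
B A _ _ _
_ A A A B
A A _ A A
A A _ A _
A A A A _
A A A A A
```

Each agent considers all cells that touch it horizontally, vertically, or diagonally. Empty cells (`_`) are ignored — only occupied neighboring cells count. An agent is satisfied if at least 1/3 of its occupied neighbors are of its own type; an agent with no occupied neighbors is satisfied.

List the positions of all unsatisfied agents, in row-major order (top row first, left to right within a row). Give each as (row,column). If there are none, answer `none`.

(1,1)B 0/2 not
(1,2)A 2/3 satisfied
(2,2)A 4/5 satisfied
(2,3)A 5/5 satisfied
(2,4)A 3/4 satisfied
(2,5)B 0/3 not
(3,1)A 4/4 satisfied
(3,2)A 5/5 satisfied
(3,4)A 4/5 satisfied
(3,5)A 3/4 satisfied
(4,1)A 5/5 satisfied
(4,2)A 6/6 satisfied
(4,4)A 4/4 satisfied
(5,1)A 5/5 satisfied
(5,2)A 7/7 satisfied
(5,3)A 7/7 satisfied
(5,4)A 5/5 satisfied
(6,1)A 3/3 satisfied
(6,2)A 5/5 satisfied
(6,3)A 5/5 satisfied
(6,4)A 4/4 satisfied
(6,5)A 2/2 satisfied

(1,1), (2,5)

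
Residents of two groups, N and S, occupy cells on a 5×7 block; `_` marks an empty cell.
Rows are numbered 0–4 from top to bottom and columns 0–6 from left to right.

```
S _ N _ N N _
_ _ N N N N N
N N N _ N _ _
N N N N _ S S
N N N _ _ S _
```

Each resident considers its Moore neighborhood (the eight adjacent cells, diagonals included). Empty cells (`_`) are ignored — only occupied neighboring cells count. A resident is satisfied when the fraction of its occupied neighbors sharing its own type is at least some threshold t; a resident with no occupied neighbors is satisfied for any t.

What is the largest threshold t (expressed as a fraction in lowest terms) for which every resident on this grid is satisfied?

2/3

(0,0)S — no occupied neighbors
(0,2)N 2/2
(0,4)N 4/4
(0,5)N 4/4
(1,2)N 4/4
(1,3)N 6/6
(1,4)N 5/5
(1,5)N 5/5
(1,6)N 2/2
(2,0)N 3/3
(2,1)N 6/6
(2,2)N 6/6
(2,4)N 4/5
(3,0)N 5/5
(3,1)N 8/8
(3,2)N 6/6
(3,3)N 4/4
(3,5)S 2/3
(3,6)S 2/2
(4,0)N 3/3
(4,1)N 5/5
(4,2)N 4/4
(4,5)S 2/2
The smallest same-type fraction is 2/3 at (3,5), which reduces to 2/3. Any threshold above that leaves this resident unsatisfied.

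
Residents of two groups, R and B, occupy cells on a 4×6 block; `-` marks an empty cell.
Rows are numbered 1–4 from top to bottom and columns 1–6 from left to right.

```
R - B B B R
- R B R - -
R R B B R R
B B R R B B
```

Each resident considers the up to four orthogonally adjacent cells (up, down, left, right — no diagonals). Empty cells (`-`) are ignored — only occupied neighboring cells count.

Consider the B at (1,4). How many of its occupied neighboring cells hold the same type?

2

Occupied neighbors of (1,4): (2,4)=R, (1,3)=B, (1,5)=B.
Same type (B): 2 of 3.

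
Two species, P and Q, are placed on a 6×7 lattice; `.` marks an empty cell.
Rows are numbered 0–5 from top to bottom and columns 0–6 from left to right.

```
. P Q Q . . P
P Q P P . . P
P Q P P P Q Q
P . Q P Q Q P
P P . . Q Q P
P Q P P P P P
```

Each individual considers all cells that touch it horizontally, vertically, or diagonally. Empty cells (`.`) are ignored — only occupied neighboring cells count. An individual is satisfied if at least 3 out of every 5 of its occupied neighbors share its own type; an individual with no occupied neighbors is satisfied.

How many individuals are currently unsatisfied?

21

(0,1)P 2/4 unhappy
(0,2)Q 2/5 unhappy
(0,3)Q 1/3 unhappy
(0,6)P 1/1 ok
(1,0)P 2/4 unhappy
(1,1)Q 2/7 unhappy
(1,2)P 4/8 unhappy
(1,3)P 4/6 ok
(1,6)P 1/3 unhappy
(2,0)P 2/4 unhappy
(2,1)Q 2/7 unhappy
(2,2)P 4/7 unhappy
(2,3)P 5/7 ok
(2,4)P 3/6 unhappy
(2,5)Q 3/6 unhappy
(2,6)Q 2/4 unhappy
(3,0)P 3/4 ok
(3,2)Q 1/5 unhappy
(3,3)P 3/6 unhappy
(3,4)Q 4/7 unhappy
(3,5)Q 5/8 ok
(3,6)P 1/5 unhappy
(4,0)P 3/4 ok
(4,1)P 4/6 ok
(4,4)Q 3/7 unhappy
(4,5)Q 3/8 unhappy
(4,6)P 3/5 ok
(5,0)P 2/3 ok
(5,1)Q 0/4 unhappy
(5,2)P 2/3 ok
(5,3)P 2/3 ok
(5,4)P 2/4 unhappy
(5,5)P 3/5 ok
(5,6)P 2/3 ok
Unsatisfied: (0,1), (0,2), (0,3), (1,0), (1,1), (1,2), (1,6), (2,0), (2,1), (2,2), (2,4), (2,5), (2,6), (3,2), (3,3), (3,4), (3,6), (4,4), (4,5), (5,1), (5,4) — 21 in total.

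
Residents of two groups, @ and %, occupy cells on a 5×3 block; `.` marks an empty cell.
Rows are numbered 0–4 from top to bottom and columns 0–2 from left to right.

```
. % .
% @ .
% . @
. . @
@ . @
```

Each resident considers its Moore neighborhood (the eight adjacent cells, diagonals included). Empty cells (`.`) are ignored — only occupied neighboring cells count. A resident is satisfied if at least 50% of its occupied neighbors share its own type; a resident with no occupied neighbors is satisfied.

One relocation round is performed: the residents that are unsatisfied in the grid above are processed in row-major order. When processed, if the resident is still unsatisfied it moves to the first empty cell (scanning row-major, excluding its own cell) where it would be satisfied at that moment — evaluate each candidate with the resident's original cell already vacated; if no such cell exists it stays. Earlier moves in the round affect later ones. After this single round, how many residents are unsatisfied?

0

Initially unsatisfied (in order): (1,1).
  (1,1) → (1,2).
Resulting grid:
. % .
% . @
% . @
. . @
@ . @
All satisfied now.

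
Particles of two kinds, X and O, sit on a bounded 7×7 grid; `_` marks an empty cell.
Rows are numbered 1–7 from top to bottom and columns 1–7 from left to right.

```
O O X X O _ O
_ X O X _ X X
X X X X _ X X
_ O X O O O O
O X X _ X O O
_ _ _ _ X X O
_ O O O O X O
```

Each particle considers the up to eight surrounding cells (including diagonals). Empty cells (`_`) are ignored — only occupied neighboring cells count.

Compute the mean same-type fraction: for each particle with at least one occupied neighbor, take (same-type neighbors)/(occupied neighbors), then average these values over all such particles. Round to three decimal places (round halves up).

Row 1: (1,1)O 1/2 · (1,2)O 2/4 · (1,3)X 3/5 · (1,4)X 2/4 · (1,5)O 0/3 · (1,7)O 0/2
Row 2: (2,2)X 4/7 · (2,3)O 1/8 · (2,4)X 4/6 · (2,6)X 3/5 · (2,7)X 3/4
Row 3: (3,1)X 2/3 · (3,2)X 4/6 · (3,3)X 5/8 · (3,4)X 3/6 · (3,6)X 3/6 · (3,7)X 3/5
Row 4: (4,2)O 1/7 · (4,3)X 5/7 · (4,4)O 1/6 · (4,5)O 3/6 · (4,6)O 4/7 · (4,7)O 3/5
Row 5: (5,1)O 1/2 · (5,2)X 2/4 · (5,3)X 2/4 · (5,5)X 2/6 · (5,6)O 5/8 · (5,7)O 4/5
Row 6: (6,5)X 3/6 · (6,6)X 3/8 · (6,7)O 3/5
Row 7: (7,2)O 1/1 · (7,3)O 2/2 · (7,4)O 2/3 · (7,5)O 1/4 · (7,6)X 2/5 · (7,7)O 1/3
Sum over 38 particles: 1/2 + 2/4 + 3/5 + 2/4 + 0/3 + 0/2 + 4/7 + 1/8 + 4/6 + 3/5 + 3/4 + 2/3 + 4/6 + 5/8 + 3/6 + 3/6 + 3/5 + 1/7 + 5/7 + 1/6 + 3/6 + 4/7 + 3/5 + 1/2 + 2/4 + 2/4 + 2/6 + 5/8 + 4/5 + 3/6 + 3/8 + 3/5 + 1/1 + 2/2 + 2/3 + 1/4 + 2/5 + 1/3 = 389/20; mean = 389/20 ÷ 38 = 389/760 = 0.511842… → 0.512.

0.512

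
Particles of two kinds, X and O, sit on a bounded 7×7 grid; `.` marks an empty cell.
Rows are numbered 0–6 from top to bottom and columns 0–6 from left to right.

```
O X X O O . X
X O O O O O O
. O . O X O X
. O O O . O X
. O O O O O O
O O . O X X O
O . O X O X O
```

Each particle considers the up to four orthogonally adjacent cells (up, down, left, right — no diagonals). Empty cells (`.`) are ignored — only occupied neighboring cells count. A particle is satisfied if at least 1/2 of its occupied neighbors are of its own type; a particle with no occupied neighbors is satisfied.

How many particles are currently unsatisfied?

(0,0)O 0/2 not
(0,1)X 1/3 not
(0,2)X 1/3 not
(0,3)O 2/3 satisfied
(0,4)O 2/2 satisfied
(0,6)X 0/1 not
(1,0)X 0/2 not
(1,1)O 2/4 satisfied
(1,2)O 2/3 satisfied
(1,3)O 4/4 satisfied
(1,4)O 3/4 satisfied
(1,5)O 3/3 satisfied
(1,6)O 1/3 not
(2,1)O 2/2 satisfied
(2,3)O 2/3 satisfied
(2,4)X 0/3 not
(2,5)O 2/4 satisfied
(2,6)X 1/3 not
(3,1)O 3/3 satisfied
(3,2)O 3/3 satisfied
(3,3)O 3/3 satisfied
(3,5)O 2/3 satisfied
(3,6)X 1/3 not
(4,1)O 3/3 satisfied
(4,2)O 3/3 satisfied
(4,3)O 4/4 satisfied
(4,4)O 2/3 satisfied
(4,5)O 3/4 satisfied
(4,6)O 2/3 satisfied
(5,0)O 2/2 satisfied
(5,1)O 2/2 satisfied
(5,3)O 1/3 not
(5,4)X 1/4 not
(5,5)X 2/4 satisfied
(5,6)O 2/3 satisfied
(6,0)O 1/1 satisfied
(6,2)O 0/1 not
(6,3)X 0/3 not
(6,4)O 0/3 not
(6,5)X 1/3 not
(6,6)O 1/2 satisfied
Unsatisfied: (0,0), (0,1), (0,2), (0,6), (1,0), (1,6), (2,4), (2,6), (3,6), (5,3), (5,4), (6,2), (6,3), (6,4), (6,5) — 15 in total.

15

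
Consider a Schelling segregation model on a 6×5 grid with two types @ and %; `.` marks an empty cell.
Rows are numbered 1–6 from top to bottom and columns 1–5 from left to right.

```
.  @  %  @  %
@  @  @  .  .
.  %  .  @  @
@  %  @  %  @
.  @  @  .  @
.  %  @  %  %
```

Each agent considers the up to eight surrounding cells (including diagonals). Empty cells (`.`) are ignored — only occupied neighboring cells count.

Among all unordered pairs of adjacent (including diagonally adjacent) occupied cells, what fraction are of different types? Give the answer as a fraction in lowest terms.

Scan each occupied cell's neighbors to the right and below (and the two forward diagonals) so each pair is counted once.
From row 1: 5 unlike of 9 pairs (running 5/9).
From row 2: 3 unlike of 6 pairs (running 8/15).
From row 3: 4 unlike of 9 pairs (running 12/24).
From row 4: 8 unlike of 12 pairs (running 20/36).
From row 5: 5 unlike of 8 pairs (running 25/44).
From row 6: 2 unlike of 3 pairs (running 27/47).
Total adjacent occupied pairs: 47; unlike-type pairs: 27.
27/47 is already in lowest terms.

27/47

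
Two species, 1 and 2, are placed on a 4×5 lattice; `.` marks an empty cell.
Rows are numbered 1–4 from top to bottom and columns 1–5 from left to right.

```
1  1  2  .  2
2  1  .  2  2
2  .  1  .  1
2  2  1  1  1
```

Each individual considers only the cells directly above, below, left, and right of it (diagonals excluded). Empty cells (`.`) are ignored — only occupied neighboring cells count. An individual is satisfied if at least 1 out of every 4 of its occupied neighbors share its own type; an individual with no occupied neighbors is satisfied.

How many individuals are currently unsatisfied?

Row 1: (1,1)1 1/2 ✓ · (1,2)1 2/3 ✓ · (1,3)2 0/1 ✗ · (1,5)2 1/1 ✓
Row 2: (2,1)2 1/3 ✓ · (2,2)1 1/2 ✓ · (2,4)2 1/1 ✓ · (2,5)2 2/3 ✓
Row 3: (3,1)2 2/2 ✓ · (3,3)1 1/1 ✓ · (3,5)1 1/2 ✓
Row 4: (4,1)2 2/2 ✓ · (4,2)2 1/2 ✓ · (4,3)1 2/3 ✓ · (4,4)1 2/2 ✓ · (4,5)1 2/2 ✓
Unsatisfied: (1,3) — 1 in total.

1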